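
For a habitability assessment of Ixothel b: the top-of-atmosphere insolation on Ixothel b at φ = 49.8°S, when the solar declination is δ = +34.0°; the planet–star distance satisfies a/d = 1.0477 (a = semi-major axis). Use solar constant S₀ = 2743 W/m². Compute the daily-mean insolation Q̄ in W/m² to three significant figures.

Q̄ ≈ 44.3 W/m²

cos H₀ = −tan(-49.8°) tan(+34.000°) = 0.7982, H₀ = 0.6465 rad.
Bracket: H₀ sin φ sin δ + cos φ cos δ sin H₀ = 0.6465×-0.76380×0.55919 + 0.64546×0.82904×0.60243 = -0.276126 + 0.322368 = 0.046242.
Inverse-square distance factor (a/d)² = 1.0477² = 1.097675.
Q̄ = (S₀/π) × 1.097675 × [bracket] = (2743/π) × 1.097675 × 0.046242 = 44.32 W/m².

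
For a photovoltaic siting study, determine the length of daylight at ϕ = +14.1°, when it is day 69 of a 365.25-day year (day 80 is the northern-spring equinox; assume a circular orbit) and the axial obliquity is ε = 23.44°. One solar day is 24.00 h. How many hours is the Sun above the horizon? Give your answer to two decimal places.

11.86 h

Solar longitude: L_s = 360° × (69 − 80)/365.25 = -10.842°, i.e. -10.842° + 360° = 349.158°.
sin δ = sin 23.44° × sin 349.158° = -0.07482, so δ = -4.291°.
cos h₀ = −tan ϕ · tan δ = −tan(+14.1°) × tan(-4.291°) = 0.0188, so h₀ = 1.5519 rad = 88.92°.
Daylight = 2h₀/(2π) × 24.00 h = (1.5519/π) × 24.00 = 11.86 h.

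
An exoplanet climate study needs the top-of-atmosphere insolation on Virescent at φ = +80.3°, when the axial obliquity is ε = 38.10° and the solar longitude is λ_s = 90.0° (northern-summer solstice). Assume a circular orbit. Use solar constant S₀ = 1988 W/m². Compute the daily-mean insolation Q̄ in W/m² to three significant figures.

Solar declination: sin δ = sin ε · sin λ_s = sin 38.10° × sin 90.0° = 0.61704, so δ = +38.100°.
cos H₀ = −tan(+80.3°) tan(+38.100°) = -4.5872 ≤ −1 ⇒ polar day, H₀ = π.
Bracket: H₀ sin φ sin δ + cos φ cos δ sin H₀ = 3.1416×0.98570×0.61704 + 0.16849×0.78694×0.00000 = 1.910772 + 0.000000 = 1.910772.
Q̄ = (S₀/π) × [bracket] = (1988/π) × 1.910772 = 1209 W/m².

Q̄ ≈ 1.21e+03 W/m²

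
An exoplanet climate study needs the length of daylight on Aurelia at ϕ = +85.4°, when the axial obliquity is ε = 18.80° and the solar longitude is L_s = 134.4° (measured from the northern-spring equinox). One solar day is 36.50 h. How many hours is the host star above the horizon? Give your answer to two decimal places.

36.50 h

Solar declination: sin δ = sin ε · sin L_s = sin 18.80° × sin 134.4° = 0.23025, so δ = +13.312°.
Sunrise equation: cos h₀ = −tan ϕ · tan δ = -2.9408 ≤ −1, so the host star never sets (polar day) and h₀ = π.
Daylight = 2h₀/(2π) × 36.50 h = (3.1416/π) × 36.50 = 36.50 h.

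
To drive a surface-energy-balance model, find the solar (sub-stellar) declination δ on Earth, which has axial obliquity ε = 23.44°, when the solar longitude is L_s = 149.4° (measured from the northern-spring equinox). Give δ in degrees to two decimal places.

δ = +11.68°

sin δ = sin ε · sin L_s = sin 23.44° × sin 149.4° = 0.202491.
δ = arcsin(0.202491) = +11.68°.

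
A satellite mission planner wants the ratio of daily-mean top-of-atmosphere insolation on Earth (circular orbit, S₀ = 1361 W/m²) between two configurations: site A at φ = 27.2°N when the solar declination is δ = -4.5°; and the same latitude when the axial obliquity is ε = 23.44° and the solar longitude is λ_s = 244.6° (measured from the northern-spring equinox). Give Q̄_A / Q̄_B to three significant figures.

— Configuration A (φ=+27.2°):
cos H₀ = −tan(+27.2°) tan(-4.500°) = 0.0404, H₀ = 1.5303 rad.
Bracket: H₀ sin φ sin δ + cos φ cos δ sin H₀ = 1.5303×0.45710×-0.07846 + 0.88942×0.99692×0.99918 = -0.054883 + 0.885954 = 0.831071.
Q̄ = (S₀/π) × [bracket] = (1361/π) × 0.831071 = 360.04 W/m².
— Configuration B (φ=+27.2°):
Solar declination: sin δ = sin ε · sin λ_s = sin 23.44° × sin 244.6° = -0.35934, so δ = -21.059°.
cos H₀ = −tan(+27.2°) tan(-21.059°) = 0.1979, H₀ = 1.3716 rad.
Bracket: H₀ sin φ sin δ + cos φ cos δ sin H₀ = 1.3716×0.45710×-0.35934 + 0.88942×0.93321×0.98022 = -0.225291 + 0.813598 = 0.588307.
Q̄ = (S₀/π) × [bracket] = (1361/π) × 0.588307 = 254.87 W/m².
Ratio Q̄_A / Q̄_B = 360.04 / 254.87 = 1.413.

Q̄_A / Q̄_B ≈ 1.41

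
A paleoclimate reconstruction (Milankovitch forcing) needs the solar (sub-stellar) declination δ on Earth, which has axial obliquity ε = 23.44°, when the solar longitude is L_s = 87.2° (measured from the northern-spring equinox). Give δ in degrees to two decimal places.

δ = +23.41°

sin δ = sin ε · sin L_s = sin 23.44° × sin 87.2° = 0.397314.
δ = arcsin(0.397314) = +23.41°.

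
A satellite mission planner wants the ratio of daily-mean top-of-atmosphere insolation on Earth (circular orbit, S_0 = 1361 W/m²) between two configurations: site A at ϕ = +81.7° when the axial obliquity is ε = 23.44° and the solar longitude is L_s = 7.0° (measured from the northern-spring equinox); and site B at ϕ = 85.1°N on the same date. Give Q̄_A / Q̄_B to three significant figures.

Q̄_A / Q̄_B ≈ 1.30

— Configuration A (ϕ=+81.7°):
Solar declination: sin δ = sin ε · sin L_s = sin 23.44° × sin 7.0° = 0.04848, so δ = +2.779°.
cos h₀ = −tan(+81.7°) tan(+2.779°) = -0.3327, h₀ = 1.9100 rad.
Bracket: h₀ sin ϕ sin δ + cos ϕ cos δ sin h₀ = 1.9100×0.98953×0.04848 + 0.14436×0.99882×0.94303 = 0.091627 + 0.135975 = 0.227602.
Q̄ = (S_0/π) × [bracket] = (1361/π) × 0.227602 = 98.602 W/m².
— Configuration B (ϕ=+85.1°):
cos h₀ = −tan(+85.1°) tan(+2.779°) = -0.5661, h₀ = 2.1726 rad.
Bracket: h₀ sin ϕ sin δ + cos ϕ cos δ sin h₀ = 2.1726×0.99635×0.04848 + 0.08542×0.99882×0.82431 = 0.104943 + 0.070329 = 0.175272.
Q̄ = (S_0/π) × [bracket] = (1361/π) × 0.175272 = 75.931 W/m².
Ratio Q̄_A / Q̄_B = 98.602 / 75.931 = 1.299.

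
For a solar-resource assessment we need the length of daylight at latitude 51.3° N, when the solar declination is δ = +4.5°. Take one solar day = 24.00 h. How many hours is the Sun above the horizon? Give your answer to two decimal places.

12.75 h

cos h₀ = −tan ϕ · tan δ = −tan(+51.3°) × tan(+4.500°) = -0.0982, so h₀ = 1.6692 rad = 95.64°.
Daylight = 2h₀/(2π) × 24.00 h = (1.6692/π) × 24.00 = 12.75 h.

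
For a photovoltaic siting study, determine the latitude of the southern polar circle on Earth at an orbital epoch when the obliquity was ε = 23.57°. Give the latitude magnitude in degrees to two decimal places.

66.43°

The polar circle is the lowest latitude that experiences at least one full rotation of continuous darkness at the northern-summer solstice; it lies at |φ| = 90° − ε = 90° − 23.57° = 66.43°.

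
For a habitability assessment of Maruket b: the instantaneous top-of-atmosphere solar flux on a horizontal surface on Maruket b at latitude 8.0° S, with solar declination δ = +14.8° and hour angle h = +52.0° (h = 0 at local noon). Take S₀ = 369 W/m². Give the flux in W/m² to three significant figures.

204 W/m²

cos θ_z = sin φ sin δ + cos φ cos δ cos h = -0.035551 + 0.589443 = 0.553892.
Flux = S₀ · cos θ_z = 369 × 0.553892 = 204.4 W/m².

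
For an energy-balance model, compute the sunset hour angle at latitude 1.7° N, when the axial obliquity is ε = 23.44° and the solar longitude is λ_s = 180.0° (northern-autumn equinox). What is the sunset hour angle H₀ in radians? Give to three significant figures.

Solar declination: sin δ = sin ε · sin λ_s = sin 23.44° × sin 180.0° = 0.00000, so δ = +0.000°.
cos H₀ = −tan φ · tan δ = −tan(+1.7°) × tan(+0.000°) = -0.0000, so H₀ = 1.5708 rad = 90.00°.

H₀ = 1.57 rad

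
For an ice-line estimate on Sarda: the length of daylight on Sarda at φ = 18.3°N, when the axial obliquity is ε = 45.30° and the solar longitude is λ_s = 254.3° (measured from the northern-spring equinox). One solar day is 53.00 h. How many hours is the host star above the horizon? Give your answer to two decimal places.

21.18 h

Solar declination: sin δ = sin ε · sin λ_s = sin 45.30° × sin 254.3° = -0.68428, so δ = -43.179°.
cos H₀ = −tan φ · tan δ = −tan(+18.3°) × tan(-43.179°) = 0.3103, so H₀ = 1.2552 rad = 71.92°.
Daylight = 2H₀/(2π) × 53.00 h = (1.2552/π) × 53.00 = 21.18 h.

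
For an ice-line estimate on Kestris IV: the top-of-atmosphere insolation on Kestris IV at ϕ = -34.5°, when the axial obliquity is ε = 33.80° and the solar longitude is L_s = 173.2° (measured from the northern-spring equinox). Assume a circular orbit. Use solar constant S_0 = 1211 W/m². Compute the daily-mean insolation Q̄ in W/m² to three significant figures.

Q̄ ≈ 295 W/m²

Solar declination: sin δ = sin ε · sin L_s = sin 33.80° × sin 173.2° = 0.06587, so δ = +3.777°.
cos h₀ = −tan(-34.5°) tan(+3.777°) = 0.0454, h₀ = 1.5254 rad.
Bracket: h₀ sin ϕ sin δ + cos ϕ cos δ sin h₀ = 1.5254×-0.56641×0.06587 + 0.82413×0.99783×0.99897 = -0.056912 + 0.821495 = 0.764583.
Q̄ = (S_0/π) × [bracket] = (1211/π) × 0.764583 = 294.7 W/m².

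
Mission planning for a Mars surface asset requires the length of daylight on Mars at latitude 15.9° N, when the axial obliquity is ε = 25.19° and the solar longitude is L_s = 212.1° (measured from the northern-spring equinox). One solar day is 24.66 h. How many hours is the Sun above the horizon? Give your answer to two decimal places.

11.81 h

Solar declination: sin δ = sin ε · sin L_s = sin 25.19° × sin 212.1° = -0.22617, so δ = -13.072°.
cos h₀ = −tan ϕ · tan δ = −tan(+15.9°) × tan(-13.072°) = 0.0661, so h₀ = 1.5046 rad = 86.21°.
Daylight = 2h₀/(2π) × 24.66 h = (1.5046/π) × 24.66 = 11.81 h.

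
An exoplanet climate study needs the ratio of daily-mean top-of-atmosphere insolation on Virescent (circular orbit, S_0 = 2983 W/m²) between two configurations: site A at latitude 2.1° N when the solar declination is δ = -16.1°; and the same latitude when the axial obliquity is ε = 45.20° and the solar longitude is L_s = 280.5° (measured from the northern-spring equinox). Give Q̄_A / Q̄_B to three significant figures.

Q̄_A / Q̄_B ≈ 1.40

— Configuration A (ϕ=+2.1°):
cos h₀ = −tan(+2.1°) tan(-16.100°) = 0.0106, h₀ = 1.5602 rad.
Bracket: h₀ sin ϕ sin δ + cos ϕ cos δ sin h₀ = 1.5602×0.03664×-0.27731 + 0.99933×0.96078×0.99994 = -0.015853 + 0.960079 = 0.944226.
Q̄ = (S_0/π) × [bracket] = (2983/π) × 0.944226 = 896.56 W/m².
— Configuration B (ϕ=+2.1°):
Solar declination: sin δ = sin ε · sin L_s = sin 45.20° × sin 280.5° = -0.69769, so δ = -44.242°.
cos h₀ = −tan(+2.1°) tan(-44.242°) = 0.0357, h₀ = 1.5351 rad.
Bracket: h₀ sin ϕ sin δ + cos ϕ cos δ sin h₀ = 1.5351×0.03664×-0.69769 + 0.99933×0.71640×0.99936 = -0.039242 + 0.715462 = 0.676220.
Q̄ = (S_0/π) × [bracket] = (2983/π) × 0.676220 = 642.08 W/m².
Ratio Q̄_A / Q̄_B = 896.56 / 642.08 = 1.396.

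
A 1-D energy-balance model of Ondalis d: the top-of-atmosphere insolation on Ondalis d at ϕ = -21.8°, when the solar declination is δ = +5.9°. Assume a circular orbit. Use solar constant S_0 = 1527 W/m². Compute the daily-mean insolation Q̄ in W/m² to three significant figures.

cos h₀ = −tan(-21.8°) tan(+5.900°) = 0.0413, h₀ = 1.5295 rad.
Bracket: h₀ sin ϕ sin δ + cos ϕ cos δ sin h₀ = 1.5295×-0.37137×0.10279 + 0.92849×0.99470×0.99915 = -0.058386 + 0.922784 = 0.864398.
Q̄ = (S_0/π) × [bracket] = (1527/π) × 0.864398 = 420.1 W/m².

Q̄ ≈ 420 W/m²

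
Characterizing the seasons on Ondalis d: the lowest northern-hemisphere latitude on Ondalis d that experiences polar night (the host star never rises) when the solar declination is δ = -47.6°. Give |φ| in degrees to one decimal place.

|φ| = 42.4°

Polar night requires cos H₀ = −tan φ tan δ ≥ 1, i.e. tan φ tan δ ≤ −1.
The boundary is |tan φ| · |tan δ| = 1, so |φ| = 90° − |δ| = 90° − 47.6° = 42.4° in the northern hemisphere.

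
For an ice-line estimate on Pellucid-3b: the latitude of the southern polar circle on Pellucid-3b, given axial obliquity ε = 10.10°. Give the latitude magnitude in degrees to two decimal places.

The polar circle is the lowest latitude that experiences at least one full rotation of continuous darkness at the northern-summer solstice; it lies at |φ| = 90° − ε = 90° − 10.10° = 79.90°.

79.90°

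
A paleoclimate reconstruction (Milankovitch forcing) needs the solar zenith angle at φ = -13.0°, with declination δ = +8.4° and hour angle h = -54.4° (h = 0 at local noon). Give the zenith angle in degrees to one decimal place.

θ_z = 58.1°

cos θ_z = sin φ sin δ + cos φ cos δ cos h = -0.032862 + 0.561118 = 0.528256.
θ_z = arccos(0.528256) = 58.1°.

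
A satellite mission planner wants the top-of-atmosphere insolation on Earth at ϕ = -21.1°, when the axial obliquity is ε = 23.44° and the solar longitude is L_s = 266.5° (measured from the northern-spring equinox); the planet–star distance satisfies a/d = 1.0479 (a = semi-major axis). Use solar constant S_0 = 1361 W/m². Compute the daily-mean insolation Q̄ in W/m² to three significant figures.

Q̄ ≈ 520 W/m²

Solar declination: sin δ = sin ε · sin L_s = sin 23.44° × sin 266.5° = -0.39705, so δ = -23.394°.
cos h₀ = −tan(-21.1°) tan(-23.394°) = -0.1669, h₀ = 1.7385 rad.
Bracket: h₀ sin ϕ sin δ + cos ϕ cos δ sin h₀ = 1.7385×-0.36000×-0.39705 + 0.93295×0.91780×0.98597 = 0.248498 + 0.844248 = 1.092746.
Inverse-square distance factor (a/d)² = 1.0479² = 1.098094.
Q̄ = (S_0/π) × 1.098094 × [bracket] = (1361/π) × 1.098094 × 1.092746 = 519.8 W/m².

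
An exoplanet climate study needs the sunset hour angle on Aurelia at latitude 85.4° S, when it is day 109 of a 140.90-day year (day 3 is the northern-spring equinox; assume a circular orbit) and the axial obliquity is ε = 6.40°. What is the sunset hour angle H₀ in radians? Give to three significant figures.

H₀ = 3.14 rad

Solar longitude: λ_s = 360° × (109 − 3)/140.90 = 270.830°.
sin δ = sin 6.40° × sin 270.830° = -0.11146, so δ = -6.399°.
Sunrise equation: cos H₀ = −tan φ · tan δ = -1.3940 ≤ −1, so the host star never sets (polar day) and H₀ = π.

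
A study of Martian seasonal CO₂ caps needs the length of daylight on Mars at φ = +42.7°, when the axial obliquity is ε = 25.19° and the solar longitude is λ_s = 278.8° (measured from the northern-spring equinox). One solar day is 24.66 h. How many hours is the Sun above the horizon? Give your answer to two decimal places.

Solar declination: sin δ = sin ε · sin λ_s = sin 25.19° × sin 278.8° = -0.42061, so δ = -24.873°.
cos H₀ = −tan φ · tan δ = −tan(+42.7°) × tan(-24.873°) = 0.4278, so H₀ = 1.1287 rad = 64.67°.
Daylight = 2H₀/(2π) × 24.66 h = (1.1287/π) × 24.66 = 8.86 h.

8.86 h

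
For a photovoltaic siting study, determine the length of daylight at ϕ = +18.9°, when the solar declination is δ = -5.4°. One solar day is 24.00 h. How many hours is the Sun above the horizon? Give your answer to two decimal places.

11.75 h

cos h₀ = −tan ϕ · tan δ = −tan(+18.9°) × tan(-5.400°) = 0.0324, so h₀ = 1.5384 rad = 88.15°.
Daylight = 2h₀/(2π) × 24.00 h = (1.5384/π) × 24.00 = 11.75 h.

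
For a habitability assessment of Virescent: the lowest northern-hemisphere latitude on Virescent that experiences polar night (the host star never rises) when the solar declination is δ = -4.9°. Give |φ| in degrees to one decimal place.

Polar night requires cos H₀ = −tan φ tan δ ≥ 1, i.e. tan φ tan δ ≤ −1.
The boundary is |tan φ| · |tan δ| = 1, so |φ| = 90° − |δ| = 90° − 4.9° = 85.1° in the northern hemisphere.

|φ| = 85.1°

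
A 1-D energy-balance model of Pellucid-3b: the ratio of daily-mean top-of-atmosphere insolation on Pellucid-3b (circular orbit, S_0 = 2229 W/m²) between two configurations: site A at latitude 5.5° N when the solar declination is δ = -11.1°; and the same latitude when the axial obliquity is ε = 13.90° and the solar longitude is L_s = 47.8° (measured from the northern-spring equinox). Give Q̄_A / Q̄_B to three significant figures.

Q̄_A / Q̄_B ≈ 0.942

— Configuration A (ϕ=+5.5°):
cos h₀ = −tan(+5.5°) tan(-11.100°) = 0.0189, h₀ = 1.5519 rad.
Bracket: h₀ sin ϕ sin δ + cos ϕ cos δ sin h₀ = 1.5519×0.09585×-0.19252 + 0.99540×0.98129×0.99982 = -0.028637 + 0.976600 = 0.947963.
Q̄ = (S_0/π) × [bracket] = (2229/π) × 0.947963 = 672.59 W/m².
— Configuration B (ϕ=+5.5°):
Solar declination: sin δ = sin ε · sin L_s = sin 13.90° × sin 47.8° = 0.17796, so δ = +10.251°.
cos h₀ = −tan(+5.5°) tan(+10.251°) = -0.0174, h₀ = 1.5882 rad.
Bracket: h₀ sin ϕ sin δ + cos ϕ cos δ sin h₀ = 1.5882×0.09585×0.17796 + 0.99540×0.98404×0.99985 = 0.027091 + 0.979366 = 1.006457.
Q̄ = (S_0/π) × [bracket] = (2229/π) × 1.006457 = 714.09 W/m².
Ratio Q̄_A / Q̄_B = 672.59 / 714.09 = 0.9419.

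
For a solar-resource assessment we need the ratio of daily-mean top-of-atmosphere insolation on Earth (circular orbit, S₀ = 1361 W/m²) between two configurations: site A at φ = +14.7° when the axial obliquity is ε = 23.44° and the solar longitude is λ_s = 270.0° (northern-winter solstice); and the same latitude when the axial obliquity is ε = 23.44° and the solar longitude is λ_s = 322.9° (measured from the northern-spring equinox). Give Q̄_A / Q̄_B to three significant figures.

Q̄_A / Q̄_B ≈ 0.869

— Configuration A (φ=+14.7°):
Solar declination: sin δ = sin ε · sin λ_s = sin 23.44° × sin 270.0° = -0.39779, so δ = -23.440°.
cos H₀ = −tan(+14.7°) tan(-23.440°) = 0.1137, H₀ = 1.4568 rad.
Bracket: H₀ sin φ sin δ + cos φ cos δ sin H₀ = 1.4568×0.25376×-0.39779 + 0.96727×0.91748×0.99351 = -0.147054 + 0.881691 = 0.734637.
Q̄ = (S₀/π) × [bracket] = (1361/π) × 0.734637 = 318.26 W/m².
— Configuration B (φ=+14.7°):
Solar declination: sin δ = sin ε · sin λ_s = sin 23.44° × sin 322.9° = -0.23995, so δ = -13.884°.
cos H₀ = −tan(+14.7°) tan(-13.884°) = 0.0648, H₀ = 1.5059 rad.
Bracket: H₀ sin φ sin δ + cos φ cos δ sin H₀ = 1.5059×0.25376×-0.23995 + 0.96727×0.97079×0.99790 = -0.091694 + 0.937044 = 0.845350.
Q̄ = (S₀/π) × [bracket] = (1361/π) × 0.845350 = 366.22 W/m².
Ratio Q̄_A / Q̄_B = 318.26 / 366.22 = 0.8690.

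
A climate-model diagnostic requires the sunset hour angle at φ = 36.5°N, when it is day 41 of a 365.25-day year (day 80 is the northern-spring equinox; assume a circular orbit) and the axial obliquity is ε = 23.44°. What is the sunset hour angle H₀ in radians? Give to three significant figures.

Solar longitude: λ_s = 360° × (41 − 80)/365.25 = -38.439°, i.e. -38.439° + 360° = 321.561°.
sin δ = sin 23.44° × sin 321.561° = -0.24730, so δ = -14.318°.
cos H₀ = −tan φ · tan δ = −tan(+36.5°) × tan(-14.318°) = 0.1889, so H₀ = 1.3808 rad = 79.11°.

H₀ = 1.38 rad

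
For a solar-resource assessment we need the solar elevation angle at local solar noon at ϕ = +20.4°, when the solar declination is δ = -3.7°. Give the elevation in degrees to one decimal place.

65.9°

At local noon the hour angle is zero, so the zenith angle equals |ϕ − δ| = |+20.4° − (-3.700°)| = 24.100°.
Elevation = 90° − 24.100° = 65.9°.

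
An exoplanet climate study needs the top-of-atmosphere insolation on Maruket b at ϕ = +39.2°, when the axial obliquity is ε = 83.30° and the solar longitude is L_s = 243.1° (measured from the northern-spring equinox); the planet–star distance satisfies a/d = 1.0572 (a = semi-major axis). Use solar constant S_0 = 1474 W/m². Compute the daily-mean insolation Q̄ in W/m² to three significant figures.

Solar declination: sin δ = sin ε · sin L_s = sin 83.30° × sin 243.1° = -0.88571, so δ = -62.339°.
cos h₀ = −tan(+39.2°) tan(-62.339°) = 1.5560 ≥ 1 ⇒ polar night, h₀ = 0 and Q̄ = 0.
Inverse-square distance factor (a/d)² = 1.0572² = 1.117672.

Q̄ ≈ 0.00 W/m²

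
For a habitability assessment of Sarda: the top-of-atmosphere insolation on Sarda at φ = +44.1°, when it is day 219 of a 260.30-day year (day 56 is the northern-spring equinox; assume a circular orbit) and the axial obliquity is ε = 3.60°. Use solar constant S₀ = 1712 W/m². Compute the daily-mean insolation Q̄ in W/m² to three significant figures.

Solar longitude: λ_s = 360° × (219 − 56)/260.30 = 225.432°.
sin δ = sin 3.60° × sin 225.432° = -0.04473, so δ = -2.564°.
cos H₀ = −tan(+44.1°) tan(-2.564°) = 0.0434, H₀ = 1.5274 rad.
Bracket: H₀ sin φ sin δ + cos φ cos δ sin H₀ = 1.5274×0.69591×-0.04473 + 0.71813×0.99900×0.99906 = -0.047545 + 0.716738 = 0.669193.
Q̄ = (S₀/π) × [bracket] = (1712/π) × 0.669193 = 364.7 W/m².

Q̄ ≈ 365 W/m²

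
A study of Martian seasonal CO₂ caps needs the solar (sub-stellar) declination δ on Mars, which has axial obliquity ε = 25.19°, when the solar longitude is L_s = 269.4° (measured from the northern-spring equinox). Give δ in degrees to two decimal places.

sin δ = sin ε · sin L_s = sin 25.19° × sin 269.4° = -0.425598.
δ = arcsin(-0.425598) = -25.19°.

δ = -25.19°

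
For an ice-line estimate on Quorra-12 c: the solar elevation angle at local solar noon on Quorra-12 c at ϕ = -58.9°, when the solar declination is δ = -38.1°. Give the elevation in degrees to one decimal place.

At local noon the hour angle is zero, so the zenith angle equals |ϕ − δ| = |-58.9° − (-38.100°)| = 20.800°.
Elevation = 90° − 20.800° = 69.2°.

69.2°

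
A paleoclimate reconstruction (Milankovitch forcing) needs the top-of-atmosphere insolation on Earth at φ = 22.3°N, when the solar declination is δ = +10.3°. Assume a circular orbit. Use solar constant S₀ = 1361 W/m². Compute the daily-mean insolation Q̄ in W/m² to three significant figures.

Q̄ ≈ 442 W/m²

cos H₀ = −tan(+22.3°) tan(+10.300°) = -0.0745, H₀ = 1.6454 rad.
Bracket: H₀ sin φ sin δ + cos φ cos δ sin H₀ = 1.6454×0.37946×0.17880 + 0.92521×0.98389×0.99722 = 0.111636 + 0.907774 = 1.019410.
Q̄ = (S₀/π) × [bracket] = (1361/π) × 1.019410 = 441.6 W/m².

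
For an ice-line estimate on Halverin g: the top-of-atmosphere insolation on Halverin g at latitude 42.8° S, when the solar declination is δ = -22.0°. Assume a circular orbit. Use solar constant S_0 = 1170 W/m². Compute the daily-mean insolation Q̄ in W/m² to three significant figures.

cos h₀ = −tan(-42.8°) tan(-22.000°) = -0.3741, h₀ = 1.9543 rad.
Bracket: h₀ sin ϕ sin δ + cos ϕ cos δ sin h₀ = 1.9543×-0.67944×-0.37461 + 0.73373×0.92718×0.92738 = 0.497418 + 0.630896 = 1.128314.
Q̄ = (S_0/π) × [bracket] = (1170/π) × 1.128314 = 420.2 W/m².

Q̄ ≈ 420 W/m²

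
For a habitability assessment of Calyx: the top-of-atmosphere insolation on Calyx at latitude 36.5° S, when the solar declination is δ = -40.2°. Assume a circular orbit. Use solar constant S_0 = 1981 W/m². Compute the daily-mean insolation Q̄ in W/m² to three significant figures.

Q̄ ≈ 846 W/m²

cos h₀ = −tan(-36.5°) tan(-40.200°) = -0.6253, h₀ = 2.2463 rad.
Bracket: h₀ sin ϕ sin δ + cos ϕ cos δ sin h₀ = 2.2463×-0.59482×-0.64546 + 0.80386×0.76380×0.78037 = 0.862428 + 0.479138 = 1.341566.
Q̄ = (S_0/π) × [bracket] = (1981/π) × 1.341566 = 846.0 W/m².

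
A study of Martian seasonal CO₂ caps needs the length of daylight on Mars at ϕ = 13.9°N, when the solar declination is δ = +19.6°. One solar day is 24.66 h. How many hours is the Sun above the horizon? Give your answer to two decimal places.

13.02 h

cos h₀ = −tan ϕ · tan δ = −tan(+13.9°) × tan(+19.600°) = -0.0881, so h₀ = 1.6590 rad = 95.06°.
Daylight = 2h₀/(2π) × 24.66 h = (1.6590/π) × 24.66 = 13.02 h.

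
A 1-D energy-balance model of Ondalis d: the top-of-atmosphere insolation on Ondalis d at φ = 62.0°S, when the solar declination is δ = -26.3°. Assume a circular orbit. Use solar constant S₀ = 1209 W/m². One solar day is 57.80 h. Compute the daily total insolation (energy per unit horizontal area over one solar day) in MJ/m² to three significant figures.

cos H₀ = −tan(-62.0°) tan(-26.300°) = -0.9295, H₀ = 2.7639 rad.
Bracket: H₀ sin φ sin δ + cos φ cos δ sin H₀ = 2.7639×-0.88295×-0.44307 + 0.46947×0.89649×0.36879 = 1.081262 + 0.155215 = 1.236477.
Q̄ = (S₀/π) × [bracket] = (1209/π) × 1.236477 = 475.84 W/m².
Daily total = Q̄ × 57.80 h × 3600 s/h = 475.84 × 57.80 × 3600 / 10⁶ = 99.01 MJ/m².

99.0 MJ/m²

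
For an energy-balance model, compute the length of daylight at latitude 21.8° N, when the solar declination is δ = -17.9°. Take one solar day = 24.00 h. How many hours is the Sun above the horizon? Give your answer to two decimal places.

cos H₀ = −tan φ · tan δ = −tan(+21.8°) × tan(-17.900°) = 0.1292, so H₀ = 1.4412 rad = 82.58°.
Daylight = 2H₀/(2π) × 24.00 h = (1.4412/π) × 24.00 = 11.01 h.

11.01 h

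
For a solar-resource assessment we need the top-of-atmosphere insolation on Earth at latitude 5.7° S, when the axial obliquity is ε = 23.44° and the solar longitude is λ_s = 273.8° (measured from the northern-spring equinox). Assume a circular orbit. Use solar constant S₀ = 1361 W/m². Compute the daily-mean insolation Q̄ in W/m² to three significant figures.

Q̄ ≈ 423 W/m²

Solar declination: sin δ = sin ε · sin λ_s = sin 23.44° × sin 273.8° = -0.39691, so δ = -23.385°.
cos H₀ = −tan(-5.7°) tan(-23.385°) = -0.0432, H₀ = 1.6140 rad.
Bracket: H₀ sin φ sin δ + cos φ cos δ sin H₀ = 1.6140×-0.09932×-0.39691 + 0.99506×0.91786×0.99907 = 0.063626 + 0.912476 = 0.976102.
Q̄ = (S₀/π) × [bracket] = (1361/π) × 0.976102 = 422.9 W/m².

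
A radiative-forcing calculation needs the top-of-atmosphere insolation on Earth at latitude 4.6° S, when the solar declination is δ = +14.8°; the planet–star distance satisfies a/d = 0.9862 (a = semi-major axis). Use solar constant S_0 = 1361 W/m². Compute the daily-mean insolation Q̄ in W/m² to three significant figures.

cos h₀ = −tan(-4.6°) tan(+14.800°) = 0.0213, h₀ = 1.5495 rad.
Bracket: h₀ sin ϕ sin δ + cos ϕ cos δ sin h₀ = 1.5495×-0.08020×0.25545 + 0.99678×0.96682×0.99977 = -0.031745 + 0.963485 = 0.931740.
Inverse-square distance factor (a/d)² = 0.9862² = 0.972590.
Q̄ = (S_0/π) × 0.972590 × [bracket] = (1361/π) × 0.972590 × 0.931740 = 392.6 W/m².

Q̄ ≈ 393 W/m²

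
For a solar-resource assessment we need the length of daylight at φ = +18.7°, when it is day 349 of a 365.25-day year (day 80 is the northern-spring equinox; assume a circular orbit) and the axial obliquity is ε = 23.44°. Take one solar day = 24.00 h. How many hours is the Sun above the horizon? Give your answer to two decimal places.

Solar longitude: λ_s = 360° × (349 − 80)/365.25 = 265.133°.
sin δ = sin 23.44° × sin 265.133° = -0.39635, so δ = -23.350°.
cos H₀ = −tan φ · tan δ = −tan(+18.7°) × tan(-23.350°) = 0.1461, so H₀ = 1.4241 rad = 81.60°.
Daylight = 2H₀/(2π) × 24.00 h = (1.4241/π) × 24.00 = 10.88 h.

10.88 h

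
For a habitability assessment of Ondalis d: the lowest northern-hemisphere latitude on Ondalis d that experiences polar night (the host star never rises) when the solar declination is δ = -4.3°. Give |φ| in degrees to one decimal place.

Polar night requires cos H₀ = −tan φ tan δ ≥ 1, i.e. tan φ tan δ ≤ −1.
The boundary is |tan φ| · |tan δ| = 1, so |φ| = 90° − |δ| = 90° − 4.3° = 85.7° in the northern hemisphere.

|φ| = 85.7°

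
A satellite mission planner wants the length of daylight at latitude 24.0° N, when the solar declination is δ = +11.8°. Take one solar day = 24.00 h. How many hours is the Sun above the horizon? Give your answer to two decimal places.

12.71 h

cos H₀ = −tan φ · tan δ = −tan(+24.0°) × tan(+11.800°) = -0.0930, so H₀ = 1.6639 rad = 95.34°.
Daylight = 2H₀/(2π) × 24.00 h = (1.6639/π) × 24.00 = 12.71 h.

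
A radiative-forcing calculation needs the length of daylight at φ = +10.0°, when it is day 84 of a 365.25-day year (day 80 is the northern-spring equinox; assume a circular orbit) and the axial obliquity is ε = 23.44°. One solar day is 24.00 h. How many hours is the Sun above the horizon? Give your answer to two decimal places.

12.04 h

Solar longitude: λ_s = 360° × (84 − 80)/365.25 = 3.943°.
sin δ = sin 23.44° × sin 3.943° = 0.02735, so δ = +1.567°.
cos H₀ = −tan φ · tan δ = −tan(+10.0°) × tan(+1.567°) = -0.0048, so H₀ = 1.5756 rad = 90.28°.
Daylight = 2H₀/(2π) × 24.00 h = (1.5756/π) × 24.00 = 12.04 h.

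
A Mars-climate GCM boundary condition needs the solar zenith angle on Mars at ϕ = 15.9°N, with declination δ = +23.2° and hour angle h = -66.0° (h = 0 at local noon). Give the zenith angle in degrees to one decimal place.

cos θ_z = sin ϕ sin δ + cos ϕ cos δ cos h = 0.107924 + 0.359543 = 0.467467.
θ_z = arccos(0.467467) = 62.1°.

θ_z = 62.1°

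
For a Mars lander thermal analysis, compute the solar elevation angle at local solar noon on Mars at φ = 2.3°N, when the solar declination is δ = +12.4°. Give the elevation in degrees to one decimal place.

79.9°

At local noon the hour angle is zero, so the zenith angle equals |φ − δ| = |+2.3° − (+12.400°)| = 10.100°.
Elevation = 90° − 10.100° = 79.9°.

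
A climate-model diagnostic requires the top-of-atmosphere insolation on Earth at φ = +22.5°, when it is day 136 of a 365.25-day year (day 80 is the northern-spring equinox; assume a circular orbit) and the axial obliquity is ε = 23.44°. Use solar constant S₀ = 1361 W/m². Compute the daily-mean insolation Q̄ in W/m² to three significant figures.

Solar longitude: λ_s = 360° × (136 − 80)/365.25 = 55.195°.
sin δ = sin 23.44° × sin 55.195° = 0.32662, so δ = +19.064°.
cos H₀ = −tan(+22.5°) tan(+19.064°) = -0.1431, H₀ = 1.7144 rad.
Bracket: H₀ sin φ sin δ + cos φ cos δ sin H₀ = 1.7144×0.38268×0.32662 + 0.92388×0.94515×0.98970 = 0.214284 + 0.864211 = 1.078495.
Q̄ = (S₀/π) × [bracket] = (1361/π) × 1.078495 = 467.2 W/m².

Q̄ ≈ 467 W/m²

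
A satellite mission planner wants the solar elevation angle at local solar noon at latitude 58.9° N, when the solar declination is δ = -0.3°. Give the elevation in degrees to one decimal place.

At local noon the hour angle is zero, so the zenith angle equals |φ − δ| = |+58.9° − (-0.300°)| = 59.200°.
Elevation = 90° − 59.200° = 30.8°.

30.8°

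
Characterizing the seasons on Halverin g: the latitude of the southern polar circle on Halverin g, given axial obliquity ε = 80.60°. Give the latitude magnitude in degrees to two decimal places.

The polar circle is the lowest latitude that experiences at least one full rotation of continuous darkness at the northern-summer solstice; it lies at |φ| = 90° − ε = 90° − 80.60° = 9.40°.

9.40°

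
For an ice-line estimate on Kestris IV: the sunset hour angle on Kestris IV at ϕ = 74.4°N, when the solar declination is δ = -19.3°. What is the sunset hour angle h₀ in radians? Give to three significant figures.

cos h₀ = −tan ϕ · tan δ = 1.2543 ≥ 1, so the host star never rises (polar night) and h₀ = 0.

h₀ = 0.00 rad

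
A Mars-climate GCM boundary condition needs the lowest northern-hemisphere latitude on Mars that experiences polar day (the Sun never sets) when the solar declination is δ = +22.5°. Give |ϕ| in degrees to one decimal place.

Polar day requires cos h₀ = −tan ϕ tan δ ≤ −1, i.e. tan ϕ tan δ ≥ 1.
The boundary is |tan ϕ| · |tan δ| = 1, so |ϕ| = 90° − |δ| = 90° − 22.5° = 67.5° in the northern hemisphere.

|ϕ| = 67.5°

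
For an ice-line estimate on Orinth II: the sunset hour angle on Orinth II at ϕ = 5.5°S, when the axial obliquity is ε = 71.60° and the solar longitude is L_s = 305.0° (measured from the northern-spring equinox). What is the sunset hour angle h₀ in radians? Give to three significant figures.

Solar declination: sin δ = sin ε · sin L_s = sin 71.60° × sin 305.0° = -0.77727, so δ = -51.012°.
cos h₀ = −tan ϕ · tan δ = −tan(-5.5°) × tan(-51.012°) = -0.1190, so h₀ = 1.6900 rad = 96.83°.

h₀ = 1.69 rad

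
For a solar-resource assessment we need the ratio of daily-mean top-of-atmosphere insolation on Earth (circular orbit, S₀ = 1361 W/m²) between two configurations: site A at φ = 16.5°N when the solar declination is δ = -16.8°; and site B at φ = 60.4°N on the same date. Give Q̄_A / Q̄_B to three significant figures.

Q̄_A / Q̄_B ≈ 5.41

— Configuration A (φ=+16.5°):
cos H₀ = −tan(+16.5°) tan(-16.800°) = 0.0894, H₀ = 1.4812 rad.
Bracket: H₀ sin φ sin δ + cos φ cos δ sin H₀ = 1.4812×0.28402×-0.28903 + 0.95882×0.95732×0.99599 = -0.121592 + 0.914217 = 0.792625.
Q̄ = (S₀/π) × [bracket] = (1361/π) × 0.792625 = 343.38 W/m².
— Configuration B (φ=+60.4°):
cos H₀ = −tan(+60.4°) tan(-16.800°) = 0.5315, H₀ = 1.0105 rad.
Bracket: H₀ sin φ sin δ + cos φ cos δ sin H₀ = 1.0105×0.86949×-0.28903 + 0.49394×0.95732×0.84708 = -0.253947 + 0.400549 = 0.146602.
Q̄ = (S₀/π) × [bracket] = (1361/π) × 0.146602 = 63.511 W/m².
Ratio Q̄_A / Q̄_B = 343.38 / 63.511 = 5.407.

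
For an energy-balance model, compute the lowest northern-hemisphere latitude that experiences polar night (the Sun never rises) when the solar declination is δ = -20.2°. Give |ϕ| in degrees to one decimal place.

Polar night requires cos h₀ = −tan ϕ tan δ ≥ 1, i.e. tan ϕ tan δ ≤ −1.
The boundary is |tan ϕ| · |tan δ| = 1, so |ϕ| = 90° − |δ| = 90° − 20.2° = 69.8° in the northern hemisphere.

|ϕ| = 69.8°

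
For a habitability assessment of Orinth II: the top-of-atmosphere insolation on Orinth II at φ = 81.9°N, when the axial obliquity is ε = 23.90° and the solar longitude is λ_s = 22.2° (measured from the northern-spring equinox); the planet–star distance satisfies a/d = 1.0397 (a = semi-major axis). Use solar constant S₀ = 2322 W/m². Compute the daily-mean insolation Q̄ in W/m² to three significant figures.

Solar declination: sin δ = sin ε · sin λ_s = sin 23.90° × sin 22.2° = 0.15308, so δ = +8.805°.
cos H₀ = −tan(+81.9°) tan(+8.805°) = -1.0884 ≤ −1 ⇒ polar day, H₀ = π.
Bracket: H₀ sin φ sin δ + cos φ cos δ sin H₀ = 3.1416×0.99002×0.15308 + 0.14090×0.98821×0.00000 = 0.476117 + 0.000000 = 0.476117.
Inverse-square distance factor (a/d)² = 1.0397² = 1.080976.
Q̄ = (S₀/π) × 1.080976 × [bracket] = (2322/π) × 1.080976 × 0.476117 = 380.4 W/m².

Q̄ ≈ 380 W/m²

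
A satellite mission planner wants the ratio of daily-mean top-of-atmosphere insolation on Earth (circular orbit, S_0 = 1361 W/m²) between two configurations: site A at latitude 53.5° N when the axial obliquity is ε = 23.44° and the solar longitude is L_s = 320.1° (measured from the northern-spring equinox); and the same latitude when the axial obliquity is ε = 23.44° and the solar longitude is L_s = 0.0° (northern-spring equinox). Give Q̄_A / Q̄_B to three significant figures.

— Configuration A (ϕ=+53.5°):
Solar declination: sin δ = sin ε · sin L_s = sin 23.44° × sin 320.1° = -0.25516, so δ = -14.783°.
cos h₀ = −tan(+53.5°) tan(-14.783°) = 0.3566, h₀ = 1.2061 rad.
Bracket: h₀ sin ϕ sin δ + cos ϕ cos δ sin h₀ = 1.2061×0.80386×-0.25516 + 0.59482×0.96690×0.93424 = -0.247387 + 0.537311 = 0.289924.
Q̄ = (S_0/π) × [bracket] = (1361/π) × 0.289924 = 125.60 W/m².
— Configuration B (ϕ=+53.5°):
Solar declination: sin δ = sin ε · sin L_s = sin 23.44° × sin 0.0° = 0.00000, so δ = +0.000°.
cos h₀ = −tan(+53.5°) tan(+0.000°) = -0.0000, h₀ = 1.5708 rad.
Bracket: h₀ sin ϕ sin δ + cos ϕ cos δ sin h₀ = 1.5708×0.80386×0.00000 + 0.59482×1.00000×1.00000 = 0.000000 + 0.594820 = 0.594820.
Q̄ = (S_0/π) × [bracket] = (1361/π) × 0.594820 = 257.69 W/m².
Ratio Q̄_A / Q̄_B = 125.60 / 257.69 = 0.4874.

Q̄_A / Q̄_B ≈ 0.487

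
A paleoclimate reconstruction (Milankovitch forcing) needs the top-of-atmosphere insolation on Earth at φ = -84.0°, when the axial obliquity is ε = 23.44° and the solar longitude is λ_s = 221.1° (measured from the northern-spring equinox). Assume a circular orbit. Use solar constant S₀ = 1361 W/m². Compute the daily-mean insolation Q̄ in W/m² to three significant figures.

Solar declination: sin δ = sin ε · sin λ_s = sin 23.44° × sin 221.1° = -0.26150, so δ = -15.159°.
cos H₀ = −tan(-84.0°) tan(-15.159°) = -2.5777 ≤ −1 ⇒ polar day, H₀ = π.
Bracket: H₀ sin φ sin δ + cos φ cos δ sin H₀ = 3.1416×-0.99452×-0.26150 + 0.10453×0.96520×0.00000 = 0.817026 + 0.000000 = 0.817026.
Q̄ = (S₀/π) × [bracket] = (1361/π) × 0.817026 = 354.0 W/m².

Q̄ ≈ 354 W/m²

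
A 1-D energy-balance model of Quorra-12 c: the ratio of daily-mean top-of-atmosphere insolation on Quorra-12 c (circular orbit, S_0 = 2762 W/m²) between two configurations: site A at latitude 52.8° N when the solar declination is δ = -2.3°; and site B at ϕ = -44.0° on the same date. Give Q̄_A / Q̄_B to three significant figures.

— Configuration A (ϕ=+52.8°):
cos h₀ = −tan(+52.8°) tan(-2.300°) = 0.0529, h₀ = 1.5179 rad.
Bracket: h₀ sin ϕ sin δ + cos ϕ cos δ sin h₀ = 1.5179×0.79653×-0.04013 + 0.60460×0.99919×0.99860 = -0.048519 + 0.603265 = 0.554746.
Q̄ = (S_0/π) × [bracket] = (2762/π) × 0.554746 = 487.72 W/m².
— Configuration B (ϕ=-44.0°):
cos h₀ = −tan(-44.0°) tan(-2.300°) = -0.0388, h₀ = 1.6096 rad.
Bracket: h₀ sin ϕ sin δ + cos ϕ cos δ sin h₀ = 1.6096×-0.69466×-0.04013 + 0.71934×0.99919×0.99925 = 0.044870 + 0.718218 = 0.763088.
Q̄ = (S_0/π) × [bracket] = (2762/π) × 0.763088 = 670.89 W/m².
Ratio Q̄_A / Q̄_B = 487.72 / 670.89 = 0.7270.

Q̄_A / Q̄_B ≈ 0.727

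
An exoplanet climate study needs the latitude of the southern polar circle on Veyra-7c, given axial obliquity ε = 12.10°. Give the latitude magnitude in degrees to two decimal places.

77.90°

The polar circle is the lowest latitude that experiences at least one full rotation of continuous darkness at the northern-summer solstice; it lies at |φ| = 90° − ε = 90° − 12.10° = 77.90°.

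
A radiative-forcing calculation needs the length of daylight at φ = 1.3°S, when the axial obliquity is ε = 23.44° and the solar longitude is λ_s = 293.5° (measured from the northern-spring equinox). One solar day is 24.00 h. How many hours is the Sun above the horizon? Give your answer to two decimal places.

Solar declination: sin δ = sin ε · sin λ_s = sin 23.44° × sin 293.5° = -0.36480, so δ = -21.395°.
cos H₀ = −tan φ · tan δ = −tan(-1.3°) × tan(-21.395°) = -0.0089, so H₀ = 1.5797 rad = 90.51°.
Daylight = 2H₀/(2π) × 24.00 h = (1.5797/π) × 24.00 = 12.07 h.

12.07 h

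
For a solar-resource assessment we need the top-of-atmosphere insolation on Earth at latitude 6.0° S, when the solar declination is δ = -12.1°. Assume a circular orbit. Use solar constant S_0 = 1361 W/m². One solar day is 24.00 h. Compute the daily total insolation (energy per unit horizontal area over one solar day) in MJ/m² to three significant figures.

37.7 MJ/m²

cos h₀ = −tan(-6.0°) tan(-12.100°) = -0.0225, h₀ = 1.5933 rad.
Bracket: h₀ sin ϕ sin δ + cos ϕ cos δ sin h₀ = 1.5933×-0.10453×-0.20962 + 0.99452×0.97778×0.99975 = 0.034912 + 0.972179 = 1.007091.
Q̄ = (S_0/π) × [bracket] = (1361/π) × 1.007091 = 436.29 W/m².
Daily total = Q̄ × 24.00 h × 3600 s/h = 436.29 × 24.00 × 3600 / 10⁶ = 37.70 MJ/m².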